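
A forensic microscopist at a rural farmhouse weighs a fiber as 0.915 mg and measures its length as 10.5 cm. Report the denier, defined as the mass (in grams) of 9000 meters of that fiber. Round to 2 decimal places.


Denier calculation:
Mass in grams = 0.915 mg / 1000 = 0.000915 g
Length in meters = 10.5 cm / 100 = 0.105 m
Linear density = mass / length = 0.000915 / 0.105 = 0.00871429 g/m
Denier = (g/m) * 9000 = 0.00871429 * 9000 = 78.43

78.43


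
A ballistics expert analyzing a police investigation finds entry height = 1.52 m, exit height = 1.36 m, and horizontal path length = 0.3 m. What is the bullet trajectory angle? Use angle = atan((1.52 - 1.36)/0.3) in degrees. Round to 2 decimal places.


Bullet trajectory angle:
Height difference = 1.52 - 1.36 = 0.16 m
angle = atan(0.16 / 0.3)
angle = atan(0.533333)
angle = 28.07 degrees

28.07


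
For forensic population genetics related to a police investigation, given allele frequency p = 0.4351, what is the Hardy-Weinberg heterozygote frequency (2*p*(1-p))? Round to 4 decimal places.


Hardy-Weinberg heterozygote frequency:
q = 1 - p = 1 - 0.4351 = 0.5649
2pq = 2 * 0.4351 * 0.5649 = 0.4916

0.4916


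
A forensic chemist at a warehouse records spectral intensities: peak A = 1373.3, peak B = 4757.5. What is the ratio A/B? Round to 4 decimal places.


Spectral peak ratio:
Peak A = 1373.3 counts
Peak B = 4757.5 counts
Ratio = 1373.3 / 4757.5 = 0.2887

0.2887


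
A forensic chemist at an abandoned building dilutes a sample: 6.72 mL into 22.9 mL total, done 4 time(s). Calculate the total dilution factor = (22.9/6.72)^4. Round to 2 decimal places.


Dilution factor calculation:
Single dilution = V_total / V_sample = 22.9 / 6.72 ≈ 3.407738
Number of dilutions = 4
Total DF = (22.9 / 6.72)^4 (full precision, rounded at the end) = 134.85

134.85


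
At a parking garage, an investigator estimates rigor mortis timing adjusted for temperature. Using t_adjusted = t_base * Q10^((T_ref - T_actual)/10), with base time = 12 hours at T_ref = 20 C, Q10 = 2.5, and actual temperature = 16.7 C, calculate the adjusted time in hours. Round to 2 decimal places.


Rigor mortis time adjustment:
Exponent = (T_ref - T_actual) / 10 = (20 - 16.7) / 10 = 0.33
Q10 factor = 2.5^0.33 = 1.35307
t_adjusted = 12 * 1.35307 = 16.24 hours

16.24


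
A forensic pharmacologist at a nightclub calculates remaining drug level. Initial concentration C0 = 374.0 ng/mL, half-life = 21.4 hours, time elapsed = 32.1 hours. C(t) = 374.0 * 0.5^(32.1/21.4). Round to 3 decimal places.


Drug concentration decay:
Number of half-lives = t / t_half = 32.1 / 21.4 = 1.5
Decay factor = 0.5^1.5 = 0.35355339
C(t) = 374.0 * 0.35355339 = 132.229 ng/mL

132.229


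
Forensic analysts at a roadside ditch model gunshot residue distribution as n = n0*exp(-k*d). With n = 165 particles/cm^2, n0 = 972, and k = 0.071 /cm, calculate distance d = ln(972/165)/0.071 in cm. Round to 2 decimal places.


GSR distance calculation:
n0/n = 972 / 165 = 5.890909
ln(n0/n) = 1.77341
d = 1.77341 / 0.071 = 24.98 cm

24.98


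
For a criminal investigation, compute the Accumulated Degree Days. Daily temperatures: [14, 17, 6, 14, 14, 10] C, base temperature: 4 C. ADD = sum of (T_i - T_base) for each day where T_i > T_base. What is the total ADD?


Computing ADD day by day:
Day 1: max(0, 14 - 4) = 10
Day 2: max(0, 17 - 4) = 13
Day 3: max(0, 6 - 4) = 2
Day 4: max(0, 14 - 4) = 10
Day 5: max(0, 14 - 4) = 10
Day 6: max(0, 10 - 4) = 6
Total ADD = 51

51


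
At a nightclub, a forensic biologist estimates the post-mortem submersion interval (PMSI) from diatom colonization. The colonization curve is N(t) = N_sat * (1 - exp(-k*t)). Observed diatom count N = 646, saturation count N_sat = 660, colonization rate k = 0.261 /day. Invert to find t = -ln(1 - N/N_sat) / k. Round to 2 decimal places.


PMSI from diatom colonization curve:
N / N_sat = 646 / 660 = 0.978788
1 - N/N_sat = 0.021212
ln(1 - N/N_sat) = -3.853188
t = -ln(1 - N/N_sat) / k = -(-3.853188) / 0.261 = 14.76 days

14.76


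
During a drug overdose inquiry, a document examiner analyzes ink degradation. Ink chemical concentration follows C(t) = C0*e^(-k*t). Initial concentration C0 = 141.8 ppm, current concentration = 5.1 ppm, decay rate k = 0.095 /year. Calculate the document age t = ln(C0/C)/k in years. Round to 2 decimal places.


Document age estimation:
C0/C = 141.8 / 5.1 = 27.803922
ln(C0/C) = 3.325177
t = 3.325177 / 0.095 = 35.00 years

35.00


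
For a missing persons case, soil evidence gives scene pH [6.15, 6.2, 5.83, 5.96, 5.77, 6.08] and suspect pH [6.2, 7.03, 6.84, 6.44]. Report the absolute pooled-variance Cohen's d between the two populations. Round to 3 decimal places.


Pooled-variance Cohen's d for soil pH comparison:
Scene mean = 35.99 / 6 = 5.998333
Suspect mean = 26.51 / 4 = 6.6275
Scene sample variance s_s^2 = 0.030457
Suspect sample variance s_c^2 = 0.141692
Pooled variance = ((n_s-1)*s_s^2 + (n_c-1)*s_c^2) / (n_s + n_c - 2) = 0.07217
Pooled SD = sqrt(0.07217) = 0.268645
Mean difference = -0.629167
|d| = |-0.629167| / 0.268645 = 2.342

2.342


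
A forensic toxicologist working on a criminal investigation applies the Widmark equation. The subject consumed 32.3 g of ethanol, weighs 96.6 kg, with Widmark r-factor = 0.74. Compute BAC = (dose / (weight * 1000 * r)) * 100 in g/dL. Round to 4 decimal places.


Applying the Widmark formula:
BAC = (dose_g / (body_wt * 1000 * r)) * 100
Denominator = 96.6 * 1000 * 0.74 = 71484
BAC = (32.3 / 71484) * 100
BAC = 0.0452 g/dL

0.0452


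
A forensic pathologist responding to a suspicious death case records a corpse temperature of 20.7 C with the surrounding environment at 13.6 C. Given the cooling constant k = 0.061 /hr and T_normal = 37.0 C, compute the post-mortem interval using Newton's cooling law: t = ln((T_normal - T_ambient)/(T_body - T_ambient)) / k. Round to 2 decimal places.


Using Newton's law of cooling:
t = ln((T_normal - T_ambient) / (T_body - T_ambient)) / k
T_normal - T_ambient = 23.4
T_body - T_ambient = 7.1
Ratio = 3.295775
ln(ratio) = 1.192641
t = 1.192641 / 0.061 = 19.55 hours

19.55


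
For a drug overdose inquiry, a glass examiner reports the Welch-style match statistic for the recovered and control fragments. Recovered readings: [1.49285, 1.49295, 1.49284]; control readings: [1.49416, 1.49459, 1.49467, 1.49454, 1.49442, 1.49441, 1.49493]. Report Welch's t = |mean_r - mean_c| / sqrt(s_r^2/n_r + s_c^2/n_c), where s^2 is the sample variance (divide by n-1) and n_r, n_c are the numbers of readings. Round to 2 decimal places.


Welch's t-criterion for glass RI comparison:
Recovered mean = sum / n_r = 4.47864 / 3 = 1.49288
Control mean = sum / n_c = 10.46172 / 7 = 1.4945314
Recovered sample variance s_r^2 = 3.7e-09
Control sample variance s_c^2 = 5.7781e-08
Welch SE (unpooled) = sqrt(s_r^2/n_r + s_c^2/n_c) = sqrt(1.23333e-09 + 8.25442e-09) = sqrt(9.48775e-09) = 9.74051e-05
|mean_r - mean_c| = 0.00165143
t = 0.00165143 / 9.74051e-05 = 16.95

16.95


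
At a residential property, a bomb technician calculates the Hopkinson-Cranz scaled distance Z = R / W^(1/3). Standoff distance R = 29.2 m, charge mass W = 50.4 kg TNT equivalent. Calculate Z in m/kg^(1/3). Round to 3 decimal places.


Scaled distance calculation:
W^(1/3) = 50.4^(1/3) = 3.69383
Z = R / W^(1/3) = 29.2 / 3.69383
Z = 7.905 m/kg^(1/3)

7.905


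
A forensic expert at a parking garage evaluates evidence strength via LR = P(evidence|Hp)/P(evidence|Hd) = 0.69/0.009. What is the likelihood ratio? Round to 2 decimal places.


Likelihood ratio calculation:
LR = P(E|Hp) / P(E|Hd)
LR = 0.69 / 0.009
LR = 76.67

76.67


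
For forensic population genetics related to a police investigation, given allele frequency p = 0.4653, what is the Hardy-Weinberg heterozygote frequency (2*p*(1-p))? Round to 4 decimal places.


Hardy-Weinberg heterozygote frequency:
q = 1 - p = 1 - 0.4653 = 0.5347
2pq = 2 * 0.4653 * 0.5347 = 0.4976

0.4976


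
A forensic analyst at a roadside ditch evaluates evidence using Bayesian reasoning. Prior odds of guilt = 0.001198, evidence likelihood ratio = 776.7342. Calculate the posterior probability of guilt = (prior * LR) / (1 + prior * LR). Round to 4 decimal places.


Bayesian evidence evaluation:
Posterior odds = prior_odds * LR = 0.001198 * 776.7342 = 0.9305276
Posterior probability = posterior_odds / (1 + posterior_odds)
= 0.9305276 / (1 + 0.9305276)
= 0.9305276 / 1.9305276
= 0.4820

0.4820


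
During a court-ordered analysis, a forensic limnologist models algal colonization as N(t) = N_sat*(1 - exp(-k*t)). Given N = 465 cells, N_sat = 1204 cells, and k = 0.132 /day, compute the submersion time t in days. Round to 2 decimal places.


PMSI from diatom colonization curve:
N / N_sat = 465 / 1204 = 0.386213
1 - N/N_sat = 0.613787
ln(1 - N/N_sat) = -0.488107
t = -ln(1 - N/N_sat) / k = -(-0.488107) / 0.132 = 3.70 days

3.70


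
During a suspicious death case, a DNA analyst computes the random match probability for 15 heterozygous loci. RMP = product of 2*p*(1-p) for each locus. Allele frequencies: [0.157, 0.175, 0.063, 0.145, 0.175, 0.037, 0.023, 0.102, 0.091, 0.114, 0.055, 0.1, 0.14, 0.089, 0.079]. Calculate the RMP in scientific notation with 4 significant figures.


Computing RMP for 15 loci:
Locus 1: 2 * 0.157 * 0.843 = 0.264702
Locus 2: 2 * 0.175 * 0.825 = 0.28875
Locus 3: 2 * 0.063 * 0.937 = 0.118062
Locus 4: 2 * 0.145 * 0.855 = 0.24795
Locus 5: 2 * 0.175 * 0.825 = 0.28875
Locus 6: 2 * 0.037 * 0.963 = 0.071262
Locus 7: 2 * 0.023 * 0.977 = 0.044942
Locus 8: 2 * 0.102 * 0.898 = 0.183192
Locus 9: 2 * 0.091 * 0.909 = 0.165438
Locus 10: 2 * 0.114 * 0.886 = 0.202008
Locus 11: 2 * 0.055 * 0.945 = 0.10395
Locus 12: 2 * 0.1 * 0.9 = 0.18
Locus 13: 2 * 0.14 * 0.86 = 0.2408
Locus 14: 2 * 0.089 * 0.911 = 0.162158
Locus 15: 2 * 0.079 * 0.921 = 0.145518
RMP = 1.347e-12

1.347e-12


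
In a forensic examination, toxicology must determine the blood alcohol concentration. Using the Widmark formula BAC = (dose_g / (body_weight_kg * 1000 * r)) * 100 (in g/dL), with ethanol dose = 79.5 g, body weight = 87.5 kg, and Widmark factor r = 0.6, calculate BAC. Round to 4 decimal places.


Applying the Widmark formula:
BAC = (dose_g / (body_wt * 1000 * r)) * 100
Denominator = 87.5 * 1000 * 0.6 = 52500
BAC = (79.5 / 52500) * 100
BAC = 0.1514 g/dL

0.1514


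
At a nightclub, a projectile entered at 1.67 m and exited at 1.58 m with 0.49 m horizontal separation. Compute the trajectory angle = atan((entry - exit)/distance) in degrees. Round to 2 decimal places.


Bullet trajectory angle:
Height difference = 1.67 - 1.58 = 0.09 m
angle = atan(0.09 / 0.49)
angle = atan(0.183673)
angle = 10.41 degrees

10.41


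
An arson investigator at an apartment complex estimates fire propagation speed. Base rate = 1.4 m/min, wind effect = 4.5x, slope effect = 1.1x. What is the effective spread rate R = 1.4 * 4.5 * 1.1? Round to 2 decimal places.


Fire spread rate calculation:
R = R0 * wind_factor * slope_factor
= 1.4 * 4.5 * 1.1
= 6.3 * 1.1
= 6.93 m/min

6.93


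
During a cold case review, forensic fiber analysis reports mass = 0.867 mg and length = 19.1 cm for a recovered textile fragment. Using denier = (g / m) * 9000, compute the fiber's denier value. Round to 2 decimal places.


Denier calculation:
Mass in grams = 0.867 mg / 1000 = 0.000867 g
Length in meters = 19.1 cm / 100 = 0.191 m
Linear density = mass / length = 0.000867 / 0.191 = 0.00453927 g/m
Denier = (g/m) * 9000 = 0.00453927 * 9000 = 40.85

40.85


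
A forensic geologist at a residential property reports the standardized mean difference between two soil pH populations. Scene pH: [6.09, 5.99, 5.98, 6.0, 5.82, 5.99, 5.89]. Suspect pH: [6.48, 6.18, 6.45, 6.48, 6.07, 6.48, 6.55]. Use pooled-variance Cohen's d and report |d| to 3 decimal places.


Pooled-variance Cohen's d for soil pH comparison:
Scene mean = 41.76 / 7 = 5.965714
Suspect mean = 44.69 / 7 = 6.384286
Scene sample variance s_s^2 = 0.007495
Suspect sample variance s_c^2 = 0.033295
Pooled variance = ((n_s-1)*s_s^2 + (n_c-1)*s_c^2) / (n_s + n_c - 2) = 0.020395
Pooled SD = sqrt(0.020395) = 0.142811
Mean difference = -0.418571
|d| = |-0.418571| / 0.142811 = 2.931

2.931


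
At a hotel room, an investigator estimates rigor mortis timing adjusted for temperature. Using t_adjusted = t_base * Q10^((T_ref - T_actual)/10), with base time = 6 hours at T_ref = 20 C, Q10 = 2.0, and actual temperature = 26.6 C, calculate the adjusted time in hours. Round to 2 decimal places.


Rigor mortis time adjustment:
Exponent = (T_ref - T_actual) / 10 = (20 - 26.6) / 10 = -0.66
Q10 factor = 2.0^-0.66 = 0.63288
t_adjusted = 6 * 0.63288 = 3.80 hours

3.80


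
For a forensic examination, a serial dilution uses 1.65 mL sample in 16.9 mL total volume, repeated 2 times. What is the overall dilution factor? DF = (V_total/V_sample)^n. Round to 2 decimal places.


Dilution factor calculation:
Single dilution = V_total / V_sample = 16.9 / 1.65 ≈ 10.242424
Number of dilutions = 2
Total DF = (16.9 / 1.65)^2 (full precision, rounded at the end) = 104.91

104.91


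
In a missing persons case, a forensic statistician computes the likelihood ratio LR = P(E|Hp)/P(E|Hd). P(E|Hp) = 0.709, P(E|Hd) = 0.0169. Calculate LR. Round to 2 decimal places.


Likelihood ratio calculation:
LR = P(E|Hp) / P(E|Hd)
LR = 0.709 / 0.0169
LR = 41.95

41.95


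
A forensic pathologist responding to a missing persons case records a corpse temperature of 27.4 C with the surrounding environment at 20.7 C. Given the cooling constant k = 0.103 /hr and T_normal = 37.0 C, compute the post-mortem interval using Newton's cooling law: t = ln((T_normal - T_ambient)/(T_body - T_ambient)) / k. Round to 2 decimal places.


Using Newton's law of cooling:
t = ln((T_normal - T_ambient) / (T_body - T_ambient)) / k
T_normal - T_ambient = 16.3
T_body - T_ambient = 6.7
Ratio = 2.432836
ln(ratio) = 0.889058
t = 0.889058 / 0.103 = 8.63 hours

8.63


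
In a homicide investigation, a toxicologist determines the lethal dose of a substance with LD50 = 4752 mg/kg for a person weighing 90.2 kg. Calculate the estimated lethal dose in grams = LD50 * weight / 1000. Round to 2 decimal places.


Lethal dose calculation:
Lethal dose = LD50 * body_weight / 1000
= 4752 * 90.2 / 1000
= 428630.4 / 1000
= 428.63 g

428.63


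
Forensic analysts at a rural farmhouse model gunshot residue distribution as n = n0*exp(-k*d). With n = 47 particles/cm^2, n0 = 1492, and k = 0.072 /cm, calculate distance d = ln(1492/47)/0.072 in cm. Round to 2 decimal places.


GSR distance calculation:
n0/n = 1492 / 47 = 31.744681
ln(n0/n) = 3.457725
d = 3.457725 / 0.072 = 48.02 cm

48.02


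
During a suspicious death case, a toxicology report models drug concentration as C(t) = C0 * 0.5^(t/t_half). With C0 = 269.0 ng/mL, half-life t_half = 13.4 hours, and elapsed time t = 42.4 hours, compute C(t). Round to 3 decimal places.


Drug concentration decay:
Number of half-lives = t / t_half = 42.4 / 13.4 = 3.164179
Decay factor = 0.5^3.164179 = 0.11155453
C(t) = 269.0 * 0.11155453 = 30.008 ng/mL

30.008


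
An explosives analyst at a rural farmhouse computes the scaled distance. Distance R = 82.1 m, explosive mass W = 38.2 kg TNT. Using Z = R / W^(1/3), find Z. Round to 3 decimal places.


Scaled distance calculation:
W^(1/3) = 38.2^(1/3) = 3.367863
Z = R / W^(1/3) = 82.1 / 3.367863
Z = 24.377 m/kg^(1/3)

24.377


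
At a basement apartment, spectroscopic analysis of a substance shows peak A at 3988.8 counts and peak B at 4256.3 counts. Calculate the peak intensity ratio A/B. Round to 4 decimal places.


Spectral peak ratio:
Peak A = 3988.8 counts
Peak B = 4256.3 counts
Ratio = 3988.8 / 4256.3 = 0.9372

0.9372


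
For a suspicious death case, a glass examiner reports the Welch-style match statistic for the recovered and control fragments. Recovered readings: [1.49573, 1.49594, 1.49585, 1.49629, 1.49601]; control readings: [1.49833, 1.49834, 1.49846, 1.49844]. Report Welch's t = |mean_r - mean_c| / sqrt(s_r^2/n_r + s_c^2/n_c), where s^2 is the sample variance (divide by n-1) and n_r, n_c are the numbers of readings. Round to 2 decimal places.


Welch's t-criterion for glass RI comparison:
Recovered mean = sum / n_r = 7.47982 / 5 = 1.495964
Control mean = sum / n_c = 5.99357 / 4 = 1.4983925
Recovered sample variance s_r^2 = 4.418e-08
Control sample variance s_c^2 = 4.49167e-09
Welch SE (unpooled) = sqrt(s_r^2/n_r + s_c^2/n_c) = sqrt(8.836e-09 + 1.12292e-09) = sqrt(9.95892e-09) = 9.97944e-05
|mean_r - mean_c| = 0.0024285
t = 0.0024285 / 9.97944e-05 = 24.34

24.34


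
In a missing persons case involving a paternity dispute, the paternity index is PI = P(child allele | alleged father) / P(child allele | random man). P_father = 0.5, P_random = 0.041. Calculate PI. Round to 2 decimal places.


Paternity Index calculation:
PI = P(allele|father) / P(allele|random)
PI = 0.5 / 0.041
PI = 12.20

12.20


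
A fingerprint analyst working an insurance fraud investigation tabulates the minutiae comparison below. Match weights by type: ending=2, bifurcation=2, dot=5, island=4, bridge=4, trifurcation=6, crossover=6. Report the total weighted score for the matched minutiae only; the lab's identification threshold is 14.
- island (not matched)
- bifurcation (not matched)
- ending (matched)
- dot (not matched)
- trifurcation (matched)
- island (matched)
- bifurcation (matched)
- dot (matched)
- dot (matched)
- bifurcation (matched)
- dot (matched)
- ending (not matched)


Weighted minutiae match score:
  island: not matched, +0
  bifurcation: not matched, +0
  ending: matched, +2 (running total 2)
  dot: not matched, +0
  trifurcation: matched, +6 (running total 8)
  island: matched, +4 (running total 12)
  bifurcation: matched, +2 (running total 14)
  dot: matched, +5 (running total 19)
  dot: matched, +5 (running total 24)
  bifurcation: matched, +2 (running total 26)
  dot: matched, +5 (running total 31)
  ending: not matched, +0
Total score = 31
Threshold = 14; verdict = identification

31


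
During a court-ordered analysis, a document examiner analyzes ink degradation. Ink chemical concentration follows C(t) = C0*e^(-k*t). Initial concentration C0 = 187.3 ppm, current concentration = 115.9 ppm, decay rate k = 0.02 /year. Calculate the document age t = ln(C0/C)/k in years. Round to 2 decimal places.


Document age estimation:
C0/C = 187.3 / 115.9 = 1.616048
ln(C0/C) = 0.479984
t = 0.479984 / 0.02 = 24.00 years

24.00


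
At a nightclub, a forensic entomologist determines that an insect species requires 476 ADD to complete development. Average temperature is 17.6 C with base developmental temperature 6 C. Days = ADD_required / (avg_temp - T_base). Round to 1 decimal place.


Insect development time:
Effective temperature = avg_temp - T_base = 17.6 - 6 = 11.6 C
Days = ADD / effective_temp = 476 / 11.6 = 41.0 days

41.0


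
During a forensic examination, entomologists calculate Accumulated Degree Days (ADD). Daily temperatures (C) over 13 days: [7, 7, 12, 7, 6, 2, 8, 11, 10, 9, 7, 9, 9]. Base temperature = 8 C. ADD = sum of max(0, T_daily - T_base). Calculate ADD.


Computing ADD day by day:
Day 1: max(0, 7 - 8) = 0
Day 2: max(0, 7 - 8) = 0
Day 3: max(0, 12 - 8) = 4
Day 4: max(0, 7 - 8) = 0
Day 5: max(0, 6 - 8) = 0
Day 6: max(0, 2 - 8) = 0
Day 7: max(0, 8 - 8) = 0
Day 8: max(0, 11 - 8) = 3
Day 9: max(0, 10 - 8) = 2
Day 10: max(0, 9 - 8) = 1
Day 11: max(0, 7 - 8) = 0
Day 12: max(0, 9 - 8) = 1
Day 13: max(0, 9 - 8) = 1
Total ADD = 12

12


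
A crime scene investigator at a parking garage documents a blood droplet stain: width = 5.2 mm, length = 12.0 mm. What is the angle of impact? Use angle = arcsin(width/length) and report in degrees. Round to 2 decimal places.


Blood spatter impact angle calculation:
width / length = 5.2 / 12.0 = 0.433333
angle = arcsin(0.433333)
angle = 25.68 degrees

25.68


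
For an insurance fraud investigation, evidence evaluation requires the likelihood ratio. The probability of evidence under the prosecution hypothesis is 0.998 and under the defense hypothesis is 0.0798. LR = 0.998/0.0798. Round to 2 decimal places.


Likelihood ratio calculation:
LR = P(E|Hp) / P(E|Hd)
LR = 0.998 / 0.0798
LR = 12.51

12.51


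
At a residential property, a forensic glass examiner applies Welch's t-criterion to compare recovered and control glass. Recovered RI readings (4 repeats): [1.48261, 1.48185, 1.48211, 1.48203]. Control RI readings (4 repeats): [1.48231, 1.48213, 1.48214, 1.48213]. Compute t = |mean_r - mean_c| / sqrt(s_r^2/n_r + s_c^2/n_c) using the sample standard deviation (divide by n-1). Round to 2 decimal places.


Welch's t-criterion for glass RI comparison:
Recovered mean = sum / n_r = 5.9286 / 4 = 1.48215
Control mean = sum / n_c = 5.92871 / 4 = 1.4821775
Recovered sample variance s_r^2 = 1.05867e-07
Control sample variance s_c^2 = 7.825e-09
Welch SE (unpooled) = sqrt(s_r^2/n_r + s_c^2/n_c) = sqrt(2.64667e-08 + 1.95625e-09) = sqrt(2.84229e-08) = 0.000168591
|mean_r - mean_c| = 2.75e-05
t = 2.75e-05 / 0.000168591 = 0.16

0.16


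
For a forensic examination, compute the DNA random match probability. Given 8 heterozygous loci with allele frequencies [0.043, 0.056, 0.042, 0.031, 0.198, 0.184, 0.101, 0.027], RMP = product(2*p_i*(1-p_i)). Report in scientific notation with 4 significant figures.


Computing RMP for 8 loci:
Locus 1: 2 * 0.043 * 0.957 = 0.082302
Locus 2: 2 * 0.056 * 0.944 = 0.105728
Locus 3: 2 * 0.042 * 0.958 = 0.080472
Locus 4: 2 * 0.031 * 0.969 = 0.060078
Locus 5: 2 * 0.198 * 0.802 = 0.317592
Locus 6: 2 * 0.184 * 0.816 = 0.300288
Locus 7: 2 * 0.101 * 0.899 = 0.181598
Locus 8: 2 * 0.027 * 0.973 = 0.052542
RMP = 3.828e-08

3.828e-08


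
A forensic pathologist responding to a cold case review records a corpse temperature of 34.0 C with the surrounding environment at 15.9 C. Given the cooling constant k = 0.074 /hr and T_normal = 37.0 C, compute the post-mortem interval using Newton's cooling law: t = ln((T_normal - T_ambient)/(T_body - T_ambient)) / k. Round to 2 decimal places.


Using Newton's law of cooling:
t = ln((T_normal - T_ambient) / (T_body - T_ambient)) / k
T_normal - T_ambient = 21.1
T_body - T_ambient = 18.1
Ratio = 1.165746
ln(ratio) = 0.153361
t = 0.153361 / 0.074 = 2.07 hours

2.07


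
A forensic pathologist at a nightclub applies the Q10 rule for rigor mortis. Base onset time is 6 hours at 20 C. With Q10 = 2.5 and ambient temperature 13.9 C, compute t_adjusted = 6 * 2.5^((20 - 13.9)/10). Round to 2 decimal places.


Rigor mortis time adjustment:
Exponent = (T_ref - T_actual) / 10 = (20 - 13.9) / 10 = 0.61
Q10 factor = 2.5^0.61 = 1.74881
t_adjusted = 6 * 1.74881 = 10.49 hours

10.49


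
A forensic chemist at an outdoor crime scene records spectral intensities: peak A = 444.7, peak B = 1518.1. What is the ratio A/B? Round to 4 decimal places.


Spectral peak ratio:
Peak A = 444.7 counts
Peak B = 1518.1 counts
Ratio = 444.7 / 1518.1 = 0.2929

0.2929


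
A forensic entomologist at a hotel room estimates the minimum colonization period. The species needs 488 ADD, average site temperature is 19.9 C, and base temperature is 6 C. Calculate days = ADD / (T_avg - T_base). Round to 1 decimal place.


Insect development time:
Effective temperature = avg_temp - T_base = 19.9 - 6 = 13.9 C
Days = ADD / effective_temp = 488 / 13.9 = 35.1 days

35.1


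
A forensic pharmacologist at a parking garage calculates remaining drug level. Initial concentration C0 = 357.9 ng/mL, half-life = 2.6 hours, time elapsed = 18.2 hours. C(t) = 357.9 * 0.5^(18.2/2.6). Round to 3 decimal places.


Drug concentration decay:
Number of half-lives = t / t_half = 18.2 / 2.6 = 7
Decay factor = 0.5^7 = 0.0078125
C(t) = 357.9 * 0.0078125 = 2.796 ng/mL

2.796


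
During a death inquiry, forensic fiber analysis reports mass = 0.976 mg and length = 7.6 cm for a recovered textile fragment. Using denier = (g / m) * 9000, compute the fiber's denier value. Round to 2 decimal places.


Denier calculation:
Mass in grams = 0.976 mg / 1000 = 0.000976 g
Length in meters = 7.6 cm / 100 = 0.076 m
Linear density = mass / length = 0.000976 / 0.076 = 0.01284211 g/m
Denier = (g/m) * 9000 = 0.01284211 * 9000 = 115.58

115.58


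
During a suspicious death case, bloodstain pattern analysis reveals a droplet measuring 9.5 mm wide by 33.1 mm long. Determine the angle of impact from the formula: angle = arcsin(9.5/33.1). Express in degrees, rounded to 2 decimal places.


Blood spatter impact angle calculation:
width / length = 9.5 / 33.1 = 0.287009
angle = arcsin(0.287009)
angle = 16.68 degrees

16.68


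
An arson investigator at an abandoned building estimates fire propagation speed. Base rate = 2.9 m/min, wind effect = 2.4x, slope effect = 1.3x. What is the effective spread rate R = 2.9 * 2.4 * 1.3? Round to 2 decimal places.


Fire spread rate calculation:
R = R0 * wind_factor * slope_factor
= 2.9 * 2.4 * 1.3
= 6.96 * 1.3
= 9.05 m/min

9.05


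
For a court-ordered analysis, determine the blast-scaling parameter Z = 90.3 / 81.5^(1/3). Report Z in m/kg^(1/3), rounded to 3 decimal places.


Scaled distance calculation:
W^(1/3) = 81.5^(1/3) = 4.335633
Z = R / W^(1/3) = 90.3 / 4.335633
Z = 20.827 m/kg^(1/3)

20.827


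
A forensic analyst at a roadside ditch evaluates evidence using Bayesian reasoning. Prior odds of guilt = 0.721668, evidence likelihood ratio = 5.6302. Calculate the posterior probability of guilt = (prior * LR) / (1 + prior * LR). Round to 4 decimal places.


Bayesian evidence evaluation:
Posterior odds = prior_odds * LR = 0.721668 * 5.6302 = 4.063135
Posterior probability = posterior_odds / (1 + posterior_odds)
= 4.063135 / (1 + 4.063135)
= 4.063135 / 5.063135
= 0.8025

0.8025


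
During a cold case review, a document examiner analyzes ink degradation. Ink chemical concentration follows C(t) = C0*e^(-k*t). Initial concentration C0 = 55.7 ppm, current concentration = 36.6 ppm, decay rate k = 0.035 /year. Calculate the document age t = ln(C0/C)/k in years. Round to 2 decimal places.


Document age estimation:
C0/C = 55.7 / 36.6 = 1.521858
ln(C0/C) = 0.419932
t = 0.419932 / 0.035 = 12.00 years

12.00


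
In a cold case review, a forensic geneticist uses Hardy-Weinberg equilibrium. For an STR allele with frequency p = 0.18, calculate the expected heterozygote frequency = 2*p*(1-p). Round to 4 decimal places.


Hardy-Weinberg heterozygote frequency:
q = 1 - p = 1 - 0.18 = 0.82
2pq = 2 * 0.18 * 0.82 = 0.2952

0.2952


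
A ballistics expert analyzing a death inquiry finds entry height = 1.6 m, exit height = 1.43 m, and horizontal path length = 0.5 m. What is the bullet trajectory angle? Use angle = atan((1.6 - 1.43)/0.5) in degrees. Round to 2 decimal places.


Bullet trajectory angle:
Height difference = 1.6 - 1.43 = 0.17 m
angle = atan(0.17 / 0.5)
angle = atan(0.34)
angle = 18.78 degrees

18.78


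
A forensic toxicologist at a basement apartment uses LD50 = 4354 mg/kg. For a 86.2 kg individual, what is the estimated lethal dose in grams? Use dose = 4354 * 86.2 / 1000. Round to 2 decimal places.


Lethal dose calculation:
Lethal dose = LD50 * body_weight / 1000
= 4354 * 86.2 / 1000
= 375314.8 / 1000
= 375.31 g

375.31


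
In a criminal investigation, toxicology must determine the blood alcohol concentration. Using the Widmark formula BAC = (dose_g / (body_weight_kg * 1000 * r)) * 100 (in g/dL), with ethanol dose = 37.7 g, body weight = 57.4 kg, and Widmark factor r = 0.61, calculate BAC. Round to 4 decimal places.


Applying the Widmark formula:
BAC = (dose_g / (body_wt * 1000 * r)) * 100
Denominator = 57.4 * 1000 * 0.61 = 35014
BAC = (37.7 / 35014) * 100
BAC = 0.1077 g/dL

0.1077


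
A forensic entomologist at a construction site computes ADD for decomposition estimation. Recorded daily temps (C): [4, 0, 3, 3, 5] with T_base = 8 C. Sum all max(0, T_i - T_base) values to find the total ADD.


Computing ADD day by day:
Day 1: max(0, 4 - 8) = 0
Day 2: max(0, 0 - 8) = 0
Day 3: max(0, 3 - 8) = 0
Day 4: max(0, 3 - 8) = 0
Day 5: max(0, 5 - 8) = 0
Total ADD = 0

0


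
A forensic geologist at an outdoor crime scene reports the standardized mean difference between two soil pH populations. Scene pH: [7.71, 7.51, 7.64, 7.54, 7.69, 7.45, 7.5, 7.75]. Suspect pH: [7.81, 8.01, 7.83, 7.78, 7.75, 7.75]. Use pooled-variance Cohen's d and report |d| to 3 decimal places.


Pooled-variance Cohen's d for soil pH comparison:
Scene mean = 60.79 / 8 = 7.59875
Suspect mean = 46.93 / 6 = 7.821667
Scene sample variance s_s^2 = 0.012641
Suspect sample variance s_c^2 = 0.009537
Pooled variance = ((n_s-1)*s_s^2 + (n_c-1)*s_c^2) / (n_s + n_c - 2) = 0.011348
Pooled SD = sqrt(0.011348) = 0.106527
Mean difference = -0.222917
|d| = |-0.222917| / 0.106527 = 2.093

2.093


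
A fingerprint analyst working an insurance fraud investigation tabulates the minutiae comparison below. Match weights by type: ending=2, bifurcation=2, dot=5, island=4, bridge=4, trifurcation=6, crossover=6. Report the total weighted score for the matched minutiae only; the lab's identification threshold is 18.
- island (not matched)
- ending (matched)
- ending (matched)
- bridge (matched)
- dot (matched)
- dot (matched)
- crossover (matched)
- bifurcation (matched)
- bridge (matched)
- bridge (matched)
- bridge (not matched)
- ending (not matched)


Weighted minutiae match score:
  island: not matched, +0
  ending: matched, +2 (running total 2)
  ending: matched, +2 (running total 4)
  bridge: matched, +4 (running total 8)
  dot: matched, +5 (running total 13)
  dot: matched, +5 (running total 18)
  crossover: matched, +6 (running total 24)
  bifurcation: matched, +2 (running total 26)
  bridge: matched, +4 (running total 30)
  bridge: matched, +4 (running total 34)
  bridge: not matched, +0
  ending: not matched, +0
Total score = 34
Threshold = 18; verdict = identification

34


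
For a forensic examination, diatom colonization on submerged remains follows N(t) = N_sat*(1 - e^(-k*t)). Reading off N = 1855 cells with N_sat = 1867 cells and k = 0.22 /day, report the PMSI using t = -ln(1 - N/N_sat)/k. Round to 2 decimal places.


PMSI from diatom colonization curve:
N / N_sat = 1855 / 1867 = 0.993573
1 - N/N_sat = 0.006427
ln(1 - N/N_sat) = -5.047247
t = -ln(1 - N/N_sat) / k = -(-5.047247) / 0.22 = 22.94 days

22.94


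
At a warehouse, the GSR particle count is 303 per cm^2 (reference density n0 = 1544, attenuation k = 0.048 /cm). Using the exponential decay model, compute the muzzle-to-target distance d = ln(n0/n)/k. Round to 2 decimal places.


GSR distance calculation:
n0/n = 1544 / 303 = 5.09571
ln(n0/n) = 1.628399
d = 1.628399 / 0.048 = 33.92 cm

33.92


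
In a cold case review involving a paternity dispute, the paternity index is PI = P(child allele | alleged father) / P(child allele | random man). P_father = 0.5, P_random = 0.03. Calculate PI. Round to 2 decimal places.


Paternity Index calculation:
PI = P(allele|father) / P(allele|random)
PI = 0.5 / 0.03
PI = 16.67

16.67


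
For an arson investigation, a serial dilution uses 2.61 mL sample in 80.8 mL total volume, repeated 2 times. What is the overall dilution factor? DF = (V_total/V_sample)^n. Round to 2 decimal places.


Dilution factor calculation:
Single dilution = V_total / V_sample = 80.8 / 2.61 ≈ 30.957854
Number of dilutions = 2
Total DF = (80.8 / 2.61)^2 (full precision, rounded at the end) = 958.39

958.39


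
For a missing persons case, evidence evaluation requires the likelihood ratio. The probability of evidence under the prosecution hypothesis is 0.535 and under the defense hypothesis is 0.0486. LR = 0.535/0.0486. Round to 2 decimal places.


Likelihood ratio calculation:
LR = P(E|Hp) / P(E|Hd)
LR = 0.535 / 0.0486
LR = 11.01

11.01


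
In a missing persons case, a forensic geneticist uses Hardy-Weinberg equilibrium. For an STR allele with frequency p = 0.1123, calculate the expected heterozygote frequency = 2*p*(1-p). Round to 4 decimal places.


Hardy-Weinberg heterozygote frequency:
q = 1 - p = 1 - 0.1123 = 0.8877
2pq = 2 * 0.1123 * 0.8877 = 0.1994

0.1994


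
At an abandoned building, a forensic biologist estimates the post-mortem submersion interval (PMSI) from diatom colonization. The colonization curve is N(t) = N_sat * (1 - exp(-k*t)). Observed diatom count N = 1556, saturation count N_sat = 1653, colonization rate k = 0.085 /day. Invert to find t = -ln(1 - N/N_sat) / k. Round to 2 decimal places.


PMSI from diatom colonization curve:
N / N_sat = 1556 / 1653 = 0.941319
1 - N/N_sat = 0.058681
ln(1 - N/N_sat) = -2.835639
t = -ln(1 - N/N_sat) / k = -(-2.835639) / 0.085 = 33.36 days

33.36


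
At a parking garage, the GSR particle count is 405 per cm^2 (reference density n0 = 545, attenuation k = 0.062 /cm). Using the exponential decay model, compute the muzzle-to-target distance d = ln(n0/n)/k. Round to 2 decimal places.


GSR distance calculation:
n0/n = 545 / 405 = 1.345679
ln(n0/n) = 0.296899
d = 0.296899 / 0.062 = 4.79 cm

4.79


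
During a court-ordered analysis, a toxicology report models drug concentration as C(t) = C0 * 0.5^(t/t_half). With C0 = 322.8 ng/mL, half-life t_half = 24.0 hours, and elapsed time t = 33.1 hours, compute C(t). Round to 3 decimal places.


Drug concentration decay:
Number of half-lives = t / t_half = 33.1 / 24.0 = 1.379167
Decay factor = 0.5^1.379167 = 0.3844407
C(t) = 322.8 * 0.3844407 = 124.097 ng/mL

124.097


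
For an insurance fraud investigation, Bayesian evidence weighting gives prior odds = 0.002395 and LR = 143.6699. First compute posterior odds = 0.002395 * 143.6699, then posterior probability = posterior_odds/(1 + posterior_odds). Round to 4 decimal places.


Bayesian evidence evaluation:
Posterior odds = prior_odds * LR = 0.002395 * 143.6699 = 0.3440894
Posterior probability = posterior_odds / (1 + posterior_odds)
= 0.3440894 / (1 + 0.3440894)
= 0.3440894 / 1.3440894
= 0.2560

0.2560


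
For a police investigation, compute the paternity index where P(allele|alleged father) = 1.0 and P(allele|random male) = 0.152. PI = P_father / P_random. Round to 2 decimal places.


Paternity Index calculation:
PI = P(allele|father) / P(allele|random)
PI = 1.0 / 0.152
PI = 6.58

6.58


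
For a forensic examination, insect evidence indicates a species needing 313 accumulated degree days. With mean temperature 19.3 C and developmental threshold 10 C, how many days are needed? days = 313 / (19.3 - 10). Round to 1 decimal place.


Insect development time:
Effective temperature = avg_temp - T_base = 19.3 - 10 = 9.3 C
Days = ADD / effective_temp = 313 / 9.3 = 33.7 days

33.7


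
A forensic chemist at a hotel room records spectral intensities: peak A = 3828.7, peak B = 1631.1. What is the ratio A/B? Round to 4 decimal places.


Spectral peak ratio:
Peak A = 3828.7 counts
Peak B = 1631.1 counts
Ratio = 3828.7 / 1631.1 = 2.3473

2.3473


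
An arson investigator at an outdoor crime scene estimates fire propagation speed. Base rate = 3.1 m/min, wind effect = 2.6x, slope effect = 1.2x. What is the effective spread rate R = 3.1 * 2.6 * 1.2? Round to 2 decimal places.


Fire spread rate calculation:
R = R0 * wind_factor * slope_factor
= 3.1 * 2.6 * 1.2
= 8.06 * 1.2
= 9.67 m/min

9.67


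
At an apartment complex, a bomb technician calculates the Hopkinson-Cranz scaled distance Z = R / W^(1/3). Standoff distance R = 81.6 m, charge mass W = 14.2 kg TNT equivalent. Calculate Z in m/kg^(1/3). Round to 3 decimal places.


Scaled distance calculation:
W^(1/3) = 14.2^(1/3) = 2.421565
Z = R / W^(1/3) = 81.6 / 2.421565
Z = 33.697 m/kg^(1/3)

33.697


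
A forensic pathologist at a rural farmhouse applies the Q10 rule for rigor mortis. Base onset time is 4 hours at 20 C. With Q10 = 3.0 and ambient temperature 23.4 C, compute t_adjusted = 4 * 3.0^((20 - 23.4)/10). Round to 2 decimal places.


Rigor mortis time adjustment:
Exponent = (T_ref - T_actual) / 10 = (20 - 23.4) / 10 = -0.34
Q10 factor = 3.0^-0.34 = 0.6883
t_adjusted = 4 * 0.6883 = 2.75 hours

2.75


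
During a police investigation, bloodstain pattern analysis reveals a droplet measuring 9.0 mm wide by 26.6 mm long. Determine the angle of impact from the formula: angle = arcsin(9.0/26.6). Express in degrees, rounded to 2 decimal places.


Blood spatter impact angle calculation:
width / length = 9.0 / 26.6 = 0.338346
angle = arcsin(0.338346)
angle = 19.78 degrees

19.78


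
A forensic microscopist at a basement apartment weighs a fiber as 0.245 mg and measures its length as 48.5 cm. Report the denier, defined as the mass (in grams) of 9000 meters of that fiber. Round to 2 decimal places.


Denier calculation:
Mass in grams = 0.245 mg / 1000 = 0.000245 g
Length in meters = 48.5 cm / 100 = 0.485 m
Linear density = mass / length = 0.000245 / 0.485 = 0.00050515 g/m
Denier = (g/m) * 9000 = 0.00050515 * 9000 = 4.55

4.55


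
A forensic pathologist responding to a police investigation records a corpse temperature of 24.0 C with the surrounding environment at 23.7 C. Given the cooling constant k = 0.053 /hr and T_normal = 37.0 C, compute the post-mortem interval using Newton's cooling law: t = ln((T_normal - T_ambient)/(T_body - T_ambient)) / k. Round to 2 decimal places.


Using Newton's law of cooling:
t = ln((T_normal - T_ambient) / (T_body - T_ambient)) / k
T_normal - T_ambient = 13.3
T_body - T_ambient = 0.3
Ratio = 44.333333
ln(ratio) = 3.791737
t = 3.791737 / 0.053 = 71.54 hours

71.54


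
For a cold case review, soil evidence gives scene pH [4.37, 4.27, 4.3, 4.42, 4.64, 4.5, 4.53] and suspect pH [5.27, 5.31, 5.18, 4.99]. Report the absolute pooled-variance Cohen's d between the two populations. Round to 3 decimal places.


Pooled-variance Cohen's d for soil pH comparison:
Scene mean = 31.03 / 7 = 4.432857
Suspect mean = 20.75 / 4 = 5.1875
Scene sample variance s_s^2 = 0.017524
Suspect sample variance s_c^2 = 0.020292
Pooled variance = ((n_s-1)*s_s^2 + (n_c-1)*s_c^2) / (n_s + n_c - 2) = 0.018446
Pooled SD = sqrt(0.018446) = 0.135816
Mean difference = -0.754643
|d| = |-0.754643| / 0.135816 = 5.556

5.556


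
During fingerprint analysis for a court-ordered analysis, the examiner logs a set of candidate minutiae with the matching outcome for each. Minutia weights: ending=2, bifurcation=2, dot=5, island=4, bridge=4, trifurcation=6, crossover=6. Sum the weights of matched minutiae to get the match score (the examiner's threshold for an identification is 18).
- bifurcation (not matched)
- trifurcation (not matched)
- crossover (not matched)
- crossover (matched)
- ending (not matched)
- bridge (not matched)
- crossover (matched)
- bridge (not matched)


Weighted minutiae match score:
  bifurcation: not matched, +0
  trifurcation: not matched, +0
  crossover: not matched, +0
  crossover: matched, +6 (running total 6)
  ending: not matched, +0
  bridge: not matched, +0
  crossover: matched, +6 (running total 12)
  bridge: not matched, +0
Total score = 12
Threshold = 18; verdict = inconclusive

12


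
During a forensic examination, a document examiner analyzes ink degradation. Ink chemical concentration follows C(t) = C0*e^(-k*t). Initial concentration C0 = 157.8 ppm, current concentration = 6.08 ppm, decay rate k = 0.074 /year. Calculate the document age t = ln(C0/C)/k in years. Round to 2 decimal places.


Document age estimation:
C0/C = 157.8 / 6.08 = 25.953947
ln(C0/C) = 3.256324
t = 3.256324 / 0.074 = 44.00 years

44.00


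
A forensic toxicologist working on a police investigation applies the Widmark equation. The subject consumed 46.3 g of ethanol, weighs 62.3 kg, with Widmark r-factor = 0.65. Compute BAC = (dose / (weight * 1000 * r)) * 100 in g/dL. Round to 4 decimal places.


Applying the Widmark formula:
BAC = (dose_g / (body_wt * 1000 * r)) * 100
Denominator = 62.3 * 1000 * 0.65 = 40495
BAC = (46.3 / 40495) * 100
BAC = 0.1143 g/dL

0.1143


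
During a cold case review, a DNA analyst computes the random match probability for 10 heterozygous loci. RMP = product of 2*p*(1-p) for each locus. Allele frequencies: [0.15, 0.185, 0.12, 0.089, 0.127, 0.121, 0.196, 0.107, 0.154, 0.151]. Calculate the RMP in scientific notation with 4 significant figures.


Computing RMP for 10 loci:
Locus 1: 2 * 0.15 * 0.85 = 0.255
Locus 2: 2 * 0.185 * 0.815 = 0.30155
Locus 3: 2 * 0.12 * 0.88 = 0.2112
Locus 4: 2 * 0.089 * 0.911 = 0.162158
Locus 5: 2 * 0.127 * 0.873 = 0.221742
Locus 6: 2 * 0.121 * 0.879 = 0.212718
Locus 7: 2 * 0.196 * 0.804 = 0.315168
Locus 8: 2 * 0.107 * 0.893 = 0.191102
Locus 9: 2 * 0.154 * 0.846 = 0.260568
Locus 10: 2 * 0.151 * 0.849 = 0.256398
RMP = 4.998e-07

4.998e-07
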